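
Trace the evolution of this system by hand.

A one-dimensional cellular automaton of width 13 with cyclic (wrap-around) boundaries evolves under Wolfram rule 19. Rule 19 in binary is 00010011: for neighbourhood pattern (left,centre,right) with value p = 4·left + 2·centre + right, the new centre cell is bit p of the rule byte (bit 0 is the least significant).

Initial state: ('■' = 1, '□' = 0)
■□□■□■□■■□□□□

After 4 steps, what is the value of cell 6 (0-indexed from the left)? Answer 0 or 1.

0) ■□□■□■□■■□□□□
1) □■■□□□□□□■■■■
2) □□□■■■■■■□□□□
3) ■■■□□□□□□■■■■
4) □□□■■■■■■□□□□

1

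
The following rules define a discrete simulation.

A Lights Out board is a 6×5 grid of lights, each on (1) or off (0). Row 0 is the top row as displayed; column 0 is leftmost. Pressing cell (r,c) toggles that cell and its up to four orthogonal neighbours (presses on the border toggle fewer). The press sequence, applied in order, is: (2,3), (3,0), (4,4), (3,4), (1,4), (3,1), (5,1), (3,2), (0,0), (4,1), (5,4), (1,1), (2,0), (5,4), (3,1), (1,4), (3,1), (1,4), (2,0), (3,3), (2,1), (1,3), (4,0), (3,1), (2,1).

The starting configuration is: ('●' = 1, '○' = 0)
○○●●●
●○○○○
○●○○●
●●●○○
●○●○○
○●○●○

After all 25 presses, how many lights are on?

gen 0: ○○●●●
●○○○○
○●○○●
●●●○○
●○●○○
○●○●○
gen 1: ○○●●●
●○○●○
○●●●○
●●●●○
●○●○○
○●○●○
gen 2: ○○●●●
●○○●○
●●●●○
○○●●○
○○●○○
○●○●○
gen 3: ○○●●●
●○○●○
●●●●○
○○●●●
○○●●●
○●○●●
gen 4: ○○●●●
●○○●○
●●●●●
○○●○○
○○●●○
○●○●●
gen 5: ○○●●○
●○○○●
●●●●○
○○●○○
○○●●○
○●○●●
gen 6: ○○●●○
●○○○●
●○●●○
●●○○○
○●●●○
○●○●●
gen 7: ○○●●○
●○○○●
●○●●○
●●○○○
○○●●○
●○●●●
gen 8: ○○●●○
●○○○●
●○○●○
●○●●○
○○○●○
●○●●●
gen 9: ●●●●○
○○○○●
●○○●○
●○●●○
○○○●○
●○●●●
gen 10: ●●●●○
○○○○●
●○○●○
●●●●○
●●●●○
●●●●●
gen 11: ●●●●○
○○○○●
●○○●○
●●●●○
●●●●●
●●●○○
gen 12: ●○●●○
●●●○●
●●○●○
●●●●○
●●●●●
●●●○○
gen 13: ●○●●○
○●●○●
○○○●○
○●●●○
●●●●●
●●●○○
gen 14: ●○●●○
○●●○●
○○○●○
○●●●○
●●●●○
●●●●●
gen 15: ●○●●○
○●●○●
○●○●○
●○○●○
●○●●○
●●●●●
gen 16: ●○●●●
○●●●○
○●○●●
●○○●○
●○●●○
●●●●●
gen 17: ●○●●●
○●●●○
○○○●●
○●●●○
●●●●○
●●●●●
gen 18: ●○●●○
○●●○●
○○○●○
○●●●○
●●●●○
●●●●●
gen 19: ●○●●○
●●●○●
●●○●○
●●●●○
●●●●○
●●●●●
gen 20: ●○●●○
●●●○●
●●○○○
●●○○●
●●●○○
●●●●●
gen 21: ●○●●○
●○●○●
○○●○○
●○○○●
●●●○○
●●●●●
gen 22: ●○●○○
●○○●○
○○●●○
●○○○●
●●●○○
●●●●●
gen 23: ●○●○○
●○○●○
○○●●○
○○○○●
○○●○○
○●●●●
gen 24: ●○●○○
●○○●○
○●●●○
●●●○●
○●●○○
○●●●●
gen 25: ●○●○○
●●○●○
●○○●○
●○●○●
○●●○○
○●●●●

16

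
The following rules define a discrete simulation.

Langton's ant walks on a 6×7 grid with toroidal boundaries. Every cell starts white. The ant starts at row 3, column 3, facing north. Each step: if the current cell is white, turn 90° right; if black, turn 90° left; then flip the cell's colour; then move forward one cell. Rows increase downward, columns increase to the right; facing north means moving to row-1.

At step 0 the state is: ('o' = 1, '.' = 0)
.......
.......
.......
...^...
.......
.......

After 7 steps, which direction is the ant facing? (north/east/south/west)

k=0  .......
.......
.......
...^...
.......
.......
k=1  .......
.......
.......
...o>..
.......
.......
k=2  .......
.......
.......
...oo..
....v..
.......
k=3  .......
.......
.......
...oo..
...<o..
.......
k=4  .......
.......
.......
...^o..
...oo..
.......
k=5  .......
.......
.......
..<.o..
...oo..
.......
k=6  .......
.......
..^....
..o.o..
...oo..
.......
k=7  .......
.......
..o>...
..o.o..
...oo..
.......

east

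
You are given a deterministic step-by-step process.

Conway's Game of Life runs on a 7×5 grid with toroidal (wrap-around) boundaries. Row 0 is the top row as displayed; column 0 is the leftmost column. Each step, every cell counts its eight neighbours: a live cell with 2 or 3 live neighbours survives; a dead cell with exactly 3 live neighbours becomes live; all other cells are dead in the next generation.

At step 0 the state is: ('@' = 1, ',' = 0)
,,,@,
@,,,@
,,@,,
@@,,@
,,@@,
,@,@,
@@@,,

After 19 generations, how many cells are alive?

t=0: ,,,@,
@,,,@
,,@,,
@@,,@
,,@@,
,@,@,
@@@,,
t=1: ,,@@,
,,,@@
,,,@,
@@,,@
,,,@,
@,,@@
@@,@@
t=2: ,@,,,
,,,,@
,,@@,
@,@@@
,@@@,
,@,,,
,@,,,
t=3: @,,,,
,,@@,
@@@,,
@,,,,
,,,,,
@@,,,
@@@,,
t=4: @,,@@
@,@@@
@,@@@
@,,,,
@@,,,
@,@,,
,,@,@
t=5: ,,,,,
,,,,,
,,@,,
,,@@,
@,,,@
@,@@@
,,@,,
t=6: ,,,,,
,,,,,
,,@@,
,@@@@
@,,,,
@,@,,
,@@,@
t=7: ,,,,,
,,,,,
,@,,@
@@,,@
@,,,,
@,@@@
@@@@,
t=8: ,@@,,
,,,,,
,@,,@
,@,,@
,,@,,
,,,,,
@,,,,
t=9: ,@,,,
@@@,,
,,,,,
,@@@,
,,,,,
,,,,,
,@,,,
t=10: ,,,,,
@@@,,
@,,@,
,,@,,
,,@,,
,,,,,
,,,,,
t=11: ,@,,,
@@@,@
@,,@@
,@@@,
,,,,,
,,,,,
,,,,,
t=12: ,@@,,
,,@,,
,,,,,
@@@@,
,,@,,
,,,,,
,,,,,
t=13: ,@@,,
,@@,,
,,,@,
,@@@,
,,@@,
,,,,,
,,,,,
t=14: ,@@,,
,@,@,
,,,@,
,@,,@
,@,@,
,,,,,
,,,,,
t=15: ,@@,,
,@,@,
@,,@@
@,,@@
@,@,,
,,,,,
,,,,,
t=16: ,@@,,
,@,@,
,@,,,
,,@,,
@@,@,
,,,,,
,,,,,
t=17: ,@@,,
@@,,,
,@,,,
@,@,,
,@@,,
,,,,,
,,,,,
t=18: @@@,,
@,,,,
,,@,,
@,@,,
,@@,,
,,,,,
,,,,,
t=19: @@,,,
@,@,,
,,,,,
,,@@,
,@@,,
,,,,,
,@,,,

9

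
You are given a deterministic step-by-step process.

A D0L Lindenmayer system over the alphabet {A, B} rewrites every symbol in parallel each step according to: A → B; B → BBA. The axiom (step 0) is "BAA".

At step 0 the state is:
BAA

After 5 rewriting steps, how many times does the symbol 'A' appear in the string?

0) BAA
1) BBABB
2) BBABBABBBABBA
3) BBABBABBBABBABBBABBABBABBBABBAB
4) BBABBABBBABBABBBABBABBABBBABBABBBABBABBABBBABBABBBABBABBBABBABBABBBABBABBBA
5) BBABBABBBABBABBBABBABBABBBABBABBBABBABBABBBABBABBBABBABBBA…BBABBABBBABBABBABBBABBABBBABBABBBABBABBABBBABBABBBABBABBAB  (len 181)

53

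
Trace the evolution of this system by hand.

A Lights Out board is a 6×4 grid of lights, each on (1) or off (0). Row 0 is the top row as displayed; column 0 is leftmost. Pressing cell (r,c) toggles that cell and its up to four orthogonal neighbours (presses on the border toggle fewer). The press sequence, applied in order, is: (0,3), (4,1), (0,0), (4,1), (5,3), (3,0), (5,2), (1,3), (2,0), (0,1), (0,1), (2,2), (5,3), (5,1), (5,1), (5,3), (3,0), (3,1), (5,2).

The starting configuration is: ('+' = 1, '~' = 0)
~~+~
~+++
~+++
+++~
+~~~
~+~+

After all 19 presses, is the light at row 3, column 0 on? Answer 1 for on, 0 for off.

t=0: ~~+~
~+++
~+++
+++~
+~~~
~+~+
t=1: ~~~+
~++~
~+++
+++~
+~~~
~+~+
t=2: ~~~+
~++~
~+++
+~+~
~++~
~~~+
t=3: ++~+
+++~
~+++
+~+~
~++~
~~~+
t=4: ++~+
+++~
~+++
+++~
+~~~
~+~+
t=5: ++~+
+++~
~+++
+++~
+~~+
~++~
t=6: ++~+
+++~
++++
~~+~
~~~+
~++~
t=7: ++~+
+++~
++++
~~+~
~~++
~~~+
t=8: ++~~
++~+
+++~
~~+~
~~++
~~~+
t=9: ++~~
~+~+
~~+~
+~+~
~~++
~~~+
t=10: ~~+~
~~~+
~~+~
+~+~
~~++
~~~+
t=11: ++~~
~+~+
~~+~
+~+~
~~++
~~~+
t=12: ++~~
~+++
~+~+
+~~~
~~++
~~~+
t=13: ++~~
~+++
~+~+
+~~~
~~+~
~~+~
t=14: ++~~
~+++
~+~+
+~~~
~++~
++~~
t=15: ++~~
~+++
~+~+
+~~~
~~+~
~~+~
t=16: ++~~
~+++
~+~+
+~~~
~~++
~~~+
t=17: ++~~
~+++
++~+
~+~~
+~++
~~~+
t=18: ++~~
~+++
+~~+
+~+~
++++
~~~+
t=19: ++~~
~+++
+~~+
+~+~
++~+
~++~

1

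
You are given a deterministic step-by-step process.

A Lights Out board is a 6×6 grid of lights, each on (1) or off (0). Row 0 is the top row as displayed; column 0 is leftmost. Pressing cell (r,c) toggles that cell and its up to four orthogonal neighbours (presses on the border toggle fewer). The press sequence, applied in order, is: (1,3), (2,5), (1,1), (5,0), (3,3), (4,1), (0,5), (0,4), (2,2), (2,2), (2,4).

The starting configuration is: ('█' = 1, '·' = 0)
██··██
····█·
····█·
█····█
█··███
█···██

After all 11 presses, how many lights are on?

t=0: ██··██
····█·
····█·
█····█
█··███
█···██
t=1: ██·███
··██··
···██·
█····█
█··███
█···██
t=2: ██·███
··██·█
···█·█
█·····
█··███
█···██
t=3: █··███
██·█·█
·█·█·█
█·····
█··███
█···██
t=4: █··███
██·█·█
·█·█·█
█·····
···███
·█··██
t=5: █··███
██·█·█
·█···█
█·███·
····██
·█··██
t=6: █··███
██·█·█
·█···█
█████·
███·██
····██
t=7: █··█··
██·█··
·█···█
█████·
███·██
····██
t=8: █···██
██·██·
·█···█
█████·
███·██
····██
t=9: █···██
█████·
··██·█
██·██·
███·██
····██
t=10: █···██
██·██·
·█···█
█████·
███·██
····██
t=11: █···██
██·█··
·█·██·
████··
███·██
····██

20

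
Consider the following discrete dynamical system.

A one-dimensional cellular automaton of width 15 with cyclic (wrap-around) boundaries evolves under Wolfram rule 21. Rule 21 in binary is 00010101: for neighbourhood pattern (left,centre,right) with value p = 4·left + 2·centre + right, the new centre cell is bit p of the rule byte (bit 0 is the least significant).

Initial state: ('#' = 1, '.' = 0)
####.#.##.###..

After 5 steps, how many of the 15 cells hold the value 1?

[0] ####.#.##.###..
[1] .....#.......#.
[2] ####.#######.##
[3] ...............
[4] ###############
[5] ...............

0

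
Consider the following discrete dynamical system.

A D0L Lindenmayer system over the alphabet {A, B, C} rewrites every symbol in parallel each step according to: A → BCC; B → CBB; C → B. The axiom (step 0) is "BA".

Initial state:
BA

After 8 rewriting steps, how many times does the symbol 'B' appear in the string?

0) BA
1) CBBBCC
2) BCBBCBBCBBBB
3) CBBBCBBCBBBCBBCBBBCBBCBBCBBCBB
4) BCBBCBBCBBBCBBCBBBCBBCBBCBBBCBBCBBBCBBCBBCBBBCBBCBBBCBBCBBBCBBCBBBCBBCBB
5) CBBBCBBCBBBCBBCBBBCBBCBBCBBBCBBCBBBCBBCBBCBBBCBBCBBBCBBCBB…BCBBCBBCBBBCBBCBBBCBBCBBCBBBCBBCBBBCBBCBBCBBBCBBCBBBCBBCBB  (len 174)
6) BCBBCBBCBBBCBBCBBBCBBCBBCBBBCBBCBBBCBBCBBCBBBCBBCBBBCBBCBB…CBBBCBBCBBBCBBCBBBCBBCBBCBBBCBBCBBBCBBCBBCBBBCBBCBBBCBBCBB  (len 420)
7) CBBBCBBCBBBCBBCBBBCBBCBBCBBBCBBCBBBCBBCBBCBBBCBBCBBBCBBCBB…CBBBCBBCBBBCBBCBBBCBBCBBCBBBCBBCBBBCBBCBBCBBBCBBCBBBCBBCBB  (len 1014)
8) BCBBCBBCBBBCBBCBBBCBBCBBCBBBCBBCBBBCBBCBBCBBBCBBCBBBCBBCBB…CBBBCBBCBBBCBBCBBBCBBCBBCBBBCBBCBBBCBBCBBCBBBCBBCBBBCBBCBB  (len 2448)

1731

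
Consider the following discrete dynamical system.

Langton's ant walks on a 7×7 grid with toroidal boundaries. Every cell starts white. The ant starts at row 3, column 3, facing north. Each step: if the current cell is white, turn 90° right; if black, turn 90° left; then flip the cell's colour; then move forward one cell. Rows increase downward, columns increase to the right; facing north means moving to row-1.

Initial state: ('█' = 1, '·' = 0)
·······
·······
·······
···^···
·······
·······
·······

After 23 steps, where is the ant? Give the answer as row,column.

k=0  ·······
·······
·······
···^···
·······
·······
·······
k=1  ·······
·······
·······
···█>··
·······
·······
·······
k=2  ·······
·······
·······
···██··
····v··
·······
·······
k=3  ·······
·······
·······
···██··
···<█··
·······
·······
k=4  ·······
·······
·······
···^█··
···██··
·······
·······
k=5  ·······
·······
·······
··<·█··
···██··
·······
·······
k=6  ·······
·······
··^····
··█·█··
···██··
·······
·······
k=7  ·······
·······
··█>···
··█·█··
···██··
·······
·······
k=8  ·······
·······
··██···
··█v█··
···██··
·······
·······
k=9  ·······
·······
··██···
··<██··
···██··
·······
·······
k=10  ·······
·······
··██···
···██··
··v██··
·······
·······
k=11  ·······
·······
··██···
···██··
·<███··
·······
·······
k=12  ·······
·······
··██···
·^·██··
·████··
·······
·······
k=13  ·······
·······
··██···
·█>██··
·████··
·······
·······
k=14  ·······
·······
··██···
·████··
·█v██··
·······
·······
k=15  ·······
·······
··██···
·████··
·█·>█··
·······
·······
k=16  ·······
·······
··██···
·██^█··
·█··█··
·······
·······
k=17  ·······
·······
··██···
·█<·█··
·█··█··
·······
·······
k=18  ·······
·······
··██···
·█··█··
·█v·█··
·······
·······
k=19  ·······
·······
··██···
·█··█··
·<█·█··
·······
·······
k=20  ·······
·······
··██···
·█··█··
··█·█··
·v·····
·······
k=21  ·······
·······
··██···
·█··█··
··█·█··
<█·····
·······
k=22  ·······
·······
··██···
·█··█··
^·█·█··
██·····
·······
k=23  ·······
·······
··██···
·█··█··
█>█·█··
██·····
·······

4,1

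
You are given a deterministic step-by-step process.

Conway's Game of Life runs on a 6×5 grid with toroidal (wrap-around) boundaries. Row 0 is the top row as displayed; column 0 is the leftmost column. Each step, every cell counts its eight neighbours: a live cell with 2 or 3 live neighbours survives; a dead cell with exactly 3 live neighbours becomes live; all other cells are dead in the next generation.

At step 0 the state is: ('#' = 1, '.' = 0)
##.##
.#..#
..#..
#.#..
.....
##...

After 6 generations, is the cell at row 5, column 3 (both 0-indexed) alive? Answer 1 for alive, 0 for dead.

t=0: ##.##
.#..#
..#..
#.#..
.....
##...
t=1: ...#.
.#..#
#.##.
.#...
#....
.##..
t=2: ##.#.
##..#
#.###
###.#
#.#..
.##..
t=3: ...#.
.....
.....
.....
....#
...##
t=4: ...##
.....
.....
.....
...##
...##
t=5: ...##
.....
.....
.....
...##
#.#..
t=6: ...##
.....
.....
.....
...##
#.#..

0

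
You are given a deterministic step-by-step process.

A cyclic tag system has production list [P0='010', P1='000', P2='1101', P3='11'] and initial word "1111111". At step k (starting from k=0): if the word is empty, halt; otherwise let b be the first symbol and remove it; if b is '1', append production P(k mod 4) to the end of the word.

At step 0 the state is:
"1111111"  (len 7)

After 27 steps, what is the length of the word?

t=0: "1111111"  (len 7)
t=1: "111111010"  (len 9)
t=2: "11111010000"  (len 11)
t=3: "11110100001101"  (len 14)
t=4: "111010000110111"  (len 15)
t=5: "11010000110111010"  (len 17)
t=6: "1010000110111010000"  (len 19)
t=7: "0100001101110100001101"  (len 22)
t=8: "100001101110100001101"  (len 21)
t=9: "00001101110100001101010"  (len 23)
t=10: "0001101110100001101010"  (len 22)
t=11: "001101110100001101010"  (len 21)
t=12: "01101110100001101010"  (len 20)
t=13: "1101110100001101010"  (len 19)
t=14: "101110100001101010000"  (len 21)
t=15: "011101000011010100001101"  (len 24)
t=16: "11101000011010100001101"  (len 23)
t=17: "1101000011010100001101010"  (len 25)
t=18: "101000011010100001101010000"  (len 27)
t=19: "010000110101000011010100001101"  (len 30)
t=20: "10000110101000011010100001101"  (len 29)
t=21: "0000110101000011010100001101010"  (len 31)
t=22: "000110101000011010100001101010"  (len 30)
t=23: "00110101000011010100001101010"  (len 29)
t=24: "0110101000011010100001101010"  (len 28)
t=25: "110101000011010100001101010"  (len 27)
t=26: "10101000011010100001101010000"  (len 29)
t=27: "01010000110101000011010100001101"  (len 32)

32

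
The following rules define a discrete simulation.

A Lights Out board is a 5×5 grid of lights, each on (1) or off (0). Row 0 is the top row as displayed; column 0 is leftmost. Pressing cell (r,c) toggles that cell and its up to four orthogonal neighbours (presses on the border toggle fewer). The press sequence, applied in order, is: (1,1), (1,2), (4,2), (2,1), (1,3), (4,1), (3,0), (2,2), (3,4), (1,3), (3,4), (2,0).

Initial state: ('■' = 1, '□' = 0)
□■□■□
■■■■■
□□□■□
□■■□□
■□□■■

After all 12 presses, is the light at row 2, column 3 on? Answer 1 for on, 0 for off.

0

[0] □■□■□
■■■■■
□□□■□
□■■□□
■□□■■
[1] □□□■□
□□□■■
□■□■□
□■■□□
■□□■■
[2] □□■■□
□■■□■
□■■■□
□■■□□
■□□■■
[3] □□■■□
□■■□■
□■■■□
□■□□□
■■■□■
[4] □□■■□
□□■□■
■□□■□
□□□□□
■■■□■
[5] □□■□□
□□□■□
■□□□□
□□□□□
■■■□■
[6] □□■□□
□□□■□
■□□□□
□■□□□
□□□□■
[7] □□■□□
□□□■□
□□□□□
■□□□□
■□□□■
[8] □□■□□
□□■■□
□■■■□
■□■□□
■□□□■
[9] □□■□□
□□■■□
□■■■■
■□■■■
■□□□□
[10] □□■■□
□□□□■
□■■□■
■□■■■
■□□□□
[11] □□■■□
□□□□■
□■■□□
■□■□□
■□□□■
[12] □□■■□
■□□□■
■□■□□
□□■□□
■□□□■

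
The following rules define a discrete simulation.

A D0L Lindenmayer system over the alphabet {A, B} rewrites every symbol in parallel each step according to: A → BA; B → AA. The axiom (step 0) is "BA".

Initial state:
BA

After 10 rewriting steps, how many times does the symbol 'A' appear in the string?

1365

k=0  BA
k=1  AABA
k=2  BABAAABA
k=3  AABAAABABABAAABA
k=4  BABAAABABABAAABAAABAAABABABAAABA
k=5  AABAAABABABAAABAAABAAABABABAAABABABAAABABABAAABAAABAAABABABAAABA
k=6  BABAAABABABAAABAAABAAABABABAAABABABAAABABABAAABAAABAAABABA…BABABAAABAAABAAABABABAAABABABAAABABABAAABAAABAAABABABAAABA  (len 128)
k=7  AABAAABABABAAABAAABAAABABABAAABABABAAABABABAAABAAABAAABABA…BABABAAABAAABAAABABABAAABABABAAABABABAAABAAABAAABABABAAABA  (len 256)
k=8  BABAAABABABAAABAAABAAABABABAAABABABAAABABABAAABAAABAAABABA…BABABAAABAAABAAABABABAAABABABAAABABABAAABAAABAAABABABAAABA  (len 512)
k=9  AABAAABABABAAABAAABAAABABABAAABABABAAABABABAAABAAABAAABABA…BABABAAABAAABAAABABABAAABABABAAABABABAAABAAABAAABABABAAABA  (len 1024)
k=10  BABAAABABABAAABAAABAAABABABAAABABABAAABABABAAABAAABAAABABA…BABABAAABAAABAAABABABAAABABABAAABABABAAABAAABAAABABABAAABA  (len 2048)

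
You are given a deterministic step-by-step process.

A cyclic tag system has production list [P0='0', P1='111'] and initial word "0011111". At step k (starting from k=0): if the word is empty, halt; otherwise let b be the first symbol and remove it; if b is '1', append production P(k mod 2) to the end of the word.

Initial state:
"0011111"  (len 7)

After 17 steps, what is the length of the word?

9

t=0: "0011111"  (len 7)
t=1: "011111"  (len 6)
t=2: "11111"  (len 5)
t=3: "11110"  (len 5)
t=4: "1110111"  (len 7)
t=5: "1101110"  (len 7)
t=6: "101110111"  (len 9)
t=7: "011101110"  (len 9)
t=8: "11101110"  (len 8)
t=9: "11011100"  (len 8)
t=10: "1011100111"  (len 10)
t=11: "0111001110"  (len 10)
t=12: "111001110"  (len 9)
t=13: "110011100"  (len 9)
t=14: "10011100111"  (len 11)
t=15: "00111001110"  (len 11)
t=16: "0111001110"  (len 10)
t=17: "111001110"  (len 9)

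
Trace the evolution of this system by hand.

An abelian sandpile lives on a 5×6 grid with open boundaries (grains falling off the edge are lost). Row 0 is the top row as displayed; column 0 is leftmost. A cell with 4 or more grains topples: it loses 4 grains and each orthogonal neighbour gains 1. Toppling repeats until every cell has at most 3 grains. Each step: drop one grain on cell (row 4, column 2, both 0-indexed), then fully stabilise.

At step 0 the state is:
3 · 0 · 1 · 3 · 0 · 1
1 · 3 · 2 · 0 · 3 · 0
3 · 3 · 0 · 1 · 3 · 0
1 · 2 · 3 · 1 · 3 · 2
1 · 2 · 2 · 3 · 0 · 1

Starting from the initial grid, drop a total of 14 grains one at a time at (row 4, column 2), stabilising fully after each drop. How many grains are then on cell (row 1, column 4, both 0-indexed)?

0

[0] 3 · 0 · 1 · 3 · 0 · 1
1 · 3 · 2 · 0 · 3 · 0
3 · 3 · 0 · 1 · 3 · 0
1 · 2 · 3 · 1 · 3 · 2
1 · 2 · 2 · 3 · 0 · 1
[1] 3 · 0 · 1 · 3 · 0 · 1
1 · 3 · 2 · 0 · 3 · 0
3 · 3 · 0 · 1 · 3 · 0
1 · 2 · 3 · 1 · 3 · 2
1 · 2 · 3 · 3 · 0 · 1
[2] 3 · 0 · 1 · 3 · 0 · 1
1 · 3 · 2 · 0 · 3 · 0
3 · 3 · 1 · 1 · 3 · 0
1 · 3 · 0 · 3 · 3 · 2
1 · 3 · 2 · 0 · 1 · 1
[3] 3 · 0 · 1 · 3 · 0 · 1
1 · 3 · 2 · 0 · 3 · 0
3 · 3 · 1 · 1 · 3 · 0
1 · 3 · 0 · 3 · 3 · 2
1 · 3 · 3 · 0 · 1 · 1
[4] 3 · 1 · 1 · 3 · 0 · 1
3 · 0 · 3 · 0 · 3 · 0
0 · 2 · 2 · 1 · 3 · 0
3 · 1 · 2 · 3 · 3 · 2
2 · 1 · 1 · 1 · 1 · 1
[5] 3 · 1 · 1 · 3 · 0 · 1
3 · 0 · 3 · 0 · 3 · 0
0 · 2 · 2 · 1 · 3 · 0
3 · 1 · 2 · 3 · 3 · 2
2 · 1 · 2 · 1 · 1 · 1
[6] 3 · 1 · 1 · 3 · 0 · 1
3 · 0 · 3 · 0 · 3 · 0
0 · 2 · 2 · 1 · 3 · 0
3 · 1 · 2 · 3 · 3 · 2
2 · 1 · 3 · 1 · 1 · 1
[7] 3 · 1 · 1 · 3 · 0 · 1
3 · 0 · 3 · 0 · 3 · 0
0 · 2 · 2 · 1 · 3 · 0
3 · 1 · 3 · 3 · 3 · 2
2 · 2 · 0 · 2 · 1 · 1
[8] 3 · 1 · 1 · 3 · 0 · 1
3 · 0 · 3 · 0 · 3 · 0
0 · 2 · 2 · 1 · 3 · 0
3 · 1 · 3 · 3 · 3 · 2
2 · 2 · 1 · 2 · 1 · 1
[9] 3 · 1 · 1 · 3 · 0 · 1
3 · 0 · 3 · 0 · 3 · 0
0 · 2 · 2 · 1 · 3 · 0
3 · 1 · 3 · 3 · 3 · 2
2 · 2 · 2 · 2 · 1 · 1
[10] 3 · 1 · 1 · 3 · 0 · 1
3 · 0 · 3 · 0 · 3 · 0
0 · 2 · 2 · 1 · 3 · 0
3 · 1 · 3 · 3 · 3 · 2
2 · 2 · 3 · 2 · 1 · 1
[11] 3 · 1 · 1 · 3 · 1 · 1
3 · 0 · 3 · 1 · 0 · 1
0 · 2 · 3 · 3 · 1 · 1
3 · 2 · 1 · 2 · 1 · 3
2 · 3 · 2 · 0 · 3 · 1
[12] 3 · 1 · 1 · 3 · 1 · 1
3 · 0 · 3 · 1 · 0 · 1
0 · 2 · 3 · 3 · 1 · 1
3 · 2 · 1 · 2 · 1 · 3
2 · 3 · 3 · 0 · 3 · 1
[13] 3 · 1 · 1 · 3 · 1 · 1
3 · 0 · 3 · 1 · 0 · 1
0 · 2 · 3 · 3 · 1 · 1
3 · 3 · 2 · 2 · 1 · 3
3 · 0 · 1 · 1 · 3 · 1
[14] 3 · 1 · 1 · 3 · 1 · 1
3 · 0 · 3 · 1 · 0 · 1
0 · 2 · 3 · 3 · 1 · 1
3 · 3 · 2 · 2 · 1 · 3
3 · 0 · 2 · 1 · 3 · 1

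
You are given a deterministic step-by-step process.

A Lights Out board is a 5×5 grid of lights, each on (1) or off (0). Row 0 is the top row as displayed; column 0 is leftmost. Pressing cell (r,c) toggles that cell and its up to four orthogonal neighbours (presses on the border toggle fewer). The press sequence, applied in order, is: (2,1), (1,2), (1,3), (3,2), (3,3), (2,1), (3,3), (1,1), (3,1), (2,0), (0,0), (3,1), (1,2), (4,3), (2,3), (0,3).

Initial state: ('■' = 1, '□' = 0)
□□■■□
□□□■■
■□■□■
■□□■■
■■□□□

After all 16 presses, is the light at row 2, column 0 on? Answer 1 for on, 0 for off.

[0] □□■■□
□□□■■
■□■□■
■□□■■
■■□□□
[1] □□■■□
□■□■■
□■□□■
■■□■■
■■□□□
[2] □□□■□
□□■□■
□■■□■
■■□■■
■■□□□
[3] □□□□□
□□□■□
□■■■■
■■□■■
■■□□□
[4] □□□□□
□□□■□
□■□■■
■□■□■
■■■□□
[5] □□□□□
□□□■□
□■□□■
■□□■□
■■■■□
[6] □□□□□
□■□■□
■□■□■
■■□■□
■■■■□
[7] □□□□□
□■□■□
■□■■■
■■■□■
■■■□□
[8] □■□□□
■□■■□
■■■■■
■■■□■
■■■□□
[9] □■□□□
■□■■□
■□■■■
□□□□■
■□■□□
[10] □■□□□
□□■■□
□■■■■
■□□□■
■□■□□
[11] ■□□□□
■□■■□
□■■■■
■□□□■
■□■□□
[12] ■□□□□
■□■■□
□□■■■
□■■□■
■■■□□
[13] ■□■□□
■■□□□
□□□■■
□■■□■
■■■□□
[14] ■□■□□
■■□□□
□□□■■
□■■■■
■■□■■
[15] ■□■□□
■■□■□
□□■□□
□■■□■
■■□■■
[16] ■□□■■
■■□□□
□□■□□
□■■□■
■■□■■

0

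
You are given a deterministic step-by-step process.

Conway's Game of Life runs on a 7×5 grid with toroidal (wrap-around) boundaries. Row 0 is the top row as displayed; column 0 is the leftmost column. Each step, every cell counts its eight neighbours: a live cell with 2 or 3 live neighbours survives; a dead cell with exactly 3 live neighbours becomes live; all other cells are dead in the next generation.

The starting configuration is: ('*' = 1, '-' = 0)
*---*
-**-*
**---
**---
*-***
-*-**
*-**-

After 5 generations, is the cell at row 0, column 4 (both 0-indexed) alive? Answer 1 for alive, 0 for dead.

0

0) *---*
-**-*
**---
**---
*-***
-*-**
*-**-
1) -----
--***
----*
---*-
-----
-----
--*--
2) --*--
---**
--*-*
-----
-----
-----
-----
3) ---*-
--*-*
----*
-----
-----
-----
-----
4) ---*-
----*
---*-
-----
-----
-----
-----
5) -----
---**
-----
-----
-----
-----
-----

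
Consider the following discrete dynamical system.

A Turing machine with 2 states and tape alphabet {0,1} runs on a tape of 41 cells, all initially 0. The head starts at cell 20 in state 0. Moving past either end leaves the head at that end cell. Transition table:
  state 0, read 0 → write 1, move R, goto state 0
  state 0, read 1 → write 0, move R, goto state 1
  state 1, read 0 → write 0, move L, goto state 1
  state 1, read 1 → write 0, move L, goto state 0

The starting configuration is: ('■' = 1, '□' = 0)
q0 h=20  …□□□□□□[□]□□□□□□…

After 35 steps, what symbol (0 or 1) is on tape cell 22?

1

step 0: q0 h=20  …□□□□□□[□]□□□□□□…
step 1: q0 h=21  …□□□□□■[□]□□□□□□…
step 2: q0 h=22  …□□□□■■[□]□□□□□□…
step 3: q0 h=23  …□□□■■■[□]□□□□□□…
step 4: q0 h=24  …□□■■■■[□]□□□□□□…
step 5: q0 h=25  …□■■■■■[□]□□□□□□…
step 6: q0 h=26  …■■■■■■[□]□□□□□□…
step 7: q0 h=27  …■■■■■■[□]□□□□□□…
step 8: q0 h=28  …■■■■■■[□]□□□□□□…
step 9: q0 h=29  …■■■■■■[□]□□□□□□…
step 10: q0 h=30  …■■■■■■[□]□□□□□□…
step 11: q0 h=31  …■■■■■■[□]□□□□□□…
step 12: q0 h=32  …■■■■■■[□]□□□□□□…
step 13: q0 h=33  …■■■■■■[□]□□□□□□…
step 14: q0 h=34  …■■■■■■[□]□□□□□□|
step 15: q0 h=35  …■■■■■■[□]□□□□□|
step 16: q0 h=36  …■■■■■■[□]□□□□|
step 17: q0 h=37  …■■■■■■[□]□□□|
step 18: q0 h=38  …■■■■■■[□]□□|
step 19: q0 h=39  …■■■■■■[□]□|
step 20: q0 h=40  …■■■■■■[□]|
step 21: q0 h=40  …■■■■■■[■]|
step 22: q1 h=40  …■■■■■■[□]|
step 23: q1 h=39  …■■■■■■[■]□|
step 24: q0 h=38  …■■■■■■[■]□□|
step 25: q1 h=39  …■■■■■□[□]□|
step 26: q1 h=38  …■■■■■■[□]□□|
step 27: q1 h=37  …■■■■■■[■]□□□|
step 28: q0 h=36  …■■■■■■[■]□□□□|
step 29: q1 h=37  …■■■■■□[□]□□□|
step 30: q1 h=36  …■■■■■■[□]□□□□|
step 31: q1 h=35  …■■■■■■[■]□□□□□|
step 32: q0 h=34  …■■■■■■[■]□□□□□□|
step 33: q1 h=35  …■■■■■□[□]□□□□□|
step 34: q1 h=34  …■■■■■■[□]□□□□□□|
step 35: q1 h=33  …■■■■■■[■]□□□□□□…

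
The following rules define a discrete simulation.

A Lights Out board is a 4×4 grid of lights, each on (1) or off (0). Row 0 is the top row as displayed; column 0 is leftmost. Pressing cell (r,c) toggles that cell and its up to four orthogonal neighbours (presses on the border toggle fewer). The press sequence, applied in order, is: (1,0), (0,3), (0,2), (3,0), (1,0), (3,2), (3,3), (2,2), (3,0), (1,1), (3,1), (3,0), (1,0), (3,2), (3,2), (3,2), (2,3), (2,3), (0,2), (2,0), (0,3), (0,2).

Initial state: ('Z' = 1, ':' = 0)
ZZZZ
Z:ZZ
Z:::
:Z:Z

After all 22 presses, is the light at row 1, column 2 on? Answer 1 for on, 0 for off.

k=0  ZZZZ
Z:ZZ
Z:::
:Z:Z
k=1  :ZZZ
:ZZZ
::::
:Z:Z
k=2  :Z::
:ZZ:
::::
:Z:Z
k=3  ::ZZ
:Z::
::::
:Z:Z
k=4  ::ZZ
:Z::
Z:::
Z::Z
k=5  Z:ZZ
Z:::
::::
Z::Z
k=6  Z:ZZ
Z:::
::Z:
ZZZ:
k=7  Z:ZZ
Z:::
::ZZ
ZZ:Z
k=8  Z:ZZ
Z:Z:
:Z::
ZZZZ
k=9  Z:ZZ
Z:Z:
ZZ::
::ZZ
k=10  ZZZZ
:Z::
Z:::
::ZZ
k=11  ZZZZ
:Z::
ZZ::
ZZ:Z
k=12  ZZZZ
:Z::
:Z::
:::Z
k=13  :ZZZ
Z:::
ZZ::
:::Z
k=14  :ZZZ
Z:::
ZZZ:
:ZZ:
k=15  :ZZZ
Z:::
ZZ::
:::Z
k=16  :ZZZ
Z:::
ZZZ:
:ZZ:
k=17  :ZZZ
Z::Z
ZZ:Z
:ZZZ
k=18  :ZZZ
Z:::
ZZZ:
:ZZ:
k=19  ::::
Z:Z:
ZZZ:
:ZZ:
k=20  ::::
::Z:
::Z:
ZZZ:
k=21  ::ZZ
::ZZ
::Z:
ZZZ:
k=22  :Z::
:::Z
::Z:
ZZZ:

0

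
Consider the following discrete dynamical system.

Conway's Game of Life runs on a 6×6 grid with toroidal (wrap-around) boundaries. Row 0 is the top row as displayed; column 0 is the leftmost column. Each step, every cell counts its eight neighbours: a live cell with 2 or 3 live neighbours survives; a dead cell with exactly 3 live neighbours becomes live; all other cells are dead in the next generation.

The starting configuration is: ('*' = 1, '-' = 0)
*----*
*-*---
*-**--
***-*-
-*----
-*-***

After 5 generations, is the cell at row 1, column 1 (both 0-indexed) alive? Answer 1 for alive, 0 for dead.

k=0  *----*
*-*---
*-**--
***-*-
-*----
-*-***
k=1  --**--
*-**--
*-----
*----*
------
-**-**
k=2  *----*
--**--
*-----
*----*
-*--*-
-**-*-
k=3  *---**
**---*
**---*
**---*
-****-
-****-
k=4  ------
------
--*-*-
---*--
------
------
k=5  ------
------
---*--
---*--
------
------

0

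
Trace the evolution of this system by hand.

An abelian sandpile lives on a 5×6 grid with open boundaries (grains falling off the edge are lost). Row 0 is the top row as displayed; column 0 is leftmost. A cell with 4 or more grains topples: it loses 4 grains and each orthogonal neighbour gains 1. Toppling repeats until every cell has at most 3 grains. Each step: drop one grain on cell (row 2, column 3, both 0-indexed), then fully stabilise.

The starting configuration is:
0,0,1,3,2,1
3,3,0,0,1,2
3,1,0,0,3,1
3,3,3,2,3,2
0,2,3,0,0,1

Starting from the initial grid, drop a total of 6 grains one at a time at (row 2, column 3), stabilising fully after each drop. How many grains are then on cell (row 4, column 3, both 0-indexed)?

t=0: 0,0,1,3,2,1
3,3,0,0,1,2
3,1,0,0,3,1
3,3,3,2,3,2
0,2,3,0,0,1
t=1: 0,0,1,3,2,1
3,3,0,0,1,2
3,1,0,1,3,1
3,3,3,2,3,2
0,2,3,0,0,1
t=2: 0,0,1,3,2,1
3,3,0,0,1,2
3,1,0,2,3,1
3,3,3,2,3,2
0,2,3,0,0,1
t=3: 0,0,1,3,2,1
3,3,0,0,1,2
3,1,0,3,3,1
3,3,3,2,3,2
0,2,3,0,0,1
t=4: 1,1,1,3,2,1
1,1,1,1,2,2
2,0,3,2,1,2
1,3,2,1,1,3
2,0,1,2,1,1
t=5: 1,1,1,3,2,1
1,1,1,1,2,2
2,0,3,3,1,2
1,3,2,1,1,3
2,0,1,2,1,1
t=6: 1,1,1,3,2,1
1,1,2,2,2,2
2,1,0,1,2,2
1,3,3,2,1,3
2,0,1,2,1,1

2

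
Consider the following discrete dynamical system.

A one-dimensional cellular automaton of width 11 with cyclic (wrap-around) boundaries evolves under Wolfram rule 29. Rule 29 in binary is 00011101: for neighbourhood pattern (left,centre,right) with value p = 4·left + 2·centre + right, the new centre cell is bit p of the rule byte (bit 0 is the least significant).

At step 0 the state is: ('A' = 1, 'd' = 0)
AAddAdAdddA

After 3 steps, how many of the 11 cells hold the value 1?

gen 0: AAddAdAdddA
gen 1: ddAdAdAAAdA
gen 2: AdAdAdAdddA
gen 3: ddAdAdAAAdA

6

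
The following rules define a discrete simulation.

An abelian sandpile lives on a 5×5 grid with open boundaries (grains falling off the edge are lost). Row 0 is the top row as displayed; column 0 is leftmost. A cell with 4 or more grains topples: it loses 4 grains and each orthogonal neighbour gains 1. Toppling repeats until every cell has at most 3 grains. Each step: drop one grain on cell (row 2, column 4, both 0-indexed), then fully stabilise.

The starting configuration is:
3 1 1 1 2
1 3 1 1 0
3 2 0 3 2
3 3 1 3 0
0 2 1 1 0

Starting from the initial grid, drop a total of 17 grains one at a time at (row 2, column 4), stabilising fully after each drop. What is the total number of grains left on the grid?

t=0: 3 1 1 1 2
1 3 1 1 0
3 2 0 3 2
3 3 1 3 0
0 2 1 1 0
t=1: 3 1 1 1 2
1 3 1 1 0
3 2 0 3 3
3 3 1 3 0
0 2 1 1 0
t=2: 3 1 1 1 2
1 3 1 2 1
3 2 1 1 1
3 3 2 0 2
0 2 1 2 0
t=3: 3 1 1 1 2
1 3 1 2 1
3 2 1 1 2
3 3 2 0 2
0 2 1 2 0
t=4: 3 1 1 1 2
1 3 1 2 1
3 2 1 1 3
3 3 2 0 2
0 2 1 2 0
t=5: 3 1 1 1 2
1 3 1 2 2
3 2 1 2 0
3 3 2 0 3
0 2 1 2 0
t=6: 3 1 1 1 2
1 3 1 2 2
3 2 1 2 1
3 3 2 0 3
0 2 1 2 0
t=7: 3 1 1 1 2
1 3 1 2 2
3 2 1 2 2
3 3 2 0 3
0 2 1 2 0
t=8: 3 1 1 1 2
1 3 1 2 2
3 2 1 2 3
3 3 2 0 3
0 2 1 2 0
t=9: 3 1 1 1 2
1 3 1 2 3
3 2 1 3 1
3 3 2 1 0
0 2 1 2 1
t=10: 3 1 1 1 2
1 3 1 2 3
3 2 1 3 2
3 3 2 1 0
0 2 1 2 1
t=11: 3 1 1 1 2
1 3 1 2 3
3 2 1 3 3
3 3 2 1 0
0 2 1 2 1
t=12: 3 1 1 2 3
1 3 2 0 1
3 2 2 1 2
3 3 2 2 1
0 2 1 2 1
t=13: 3 1 1 2 3
1 3 2 0 1
3 2 2 1 3
3 3 2 2 1
0 2 1 2 1
t=14: 3 1 1 2 3
1 3 2 0 2
3 2 2 2 0
3 3 2 2 2
0 2 1 2 1
t=15: 3 1 1 2 3
1 3 2 0 2
3 2 2 2 1
3 3 2 2 2
0 2 1 2 1
t=16: 3 1 1 2 3
1 3 2 0 2
3 2 2 2 2
3 3 2 2 2
0 2 1 2 1
t=17: 3 1 1 2 3
1 3 2 0 2
3 2 2 2 3
3 3 2 2 2
0 2 1 2 1

48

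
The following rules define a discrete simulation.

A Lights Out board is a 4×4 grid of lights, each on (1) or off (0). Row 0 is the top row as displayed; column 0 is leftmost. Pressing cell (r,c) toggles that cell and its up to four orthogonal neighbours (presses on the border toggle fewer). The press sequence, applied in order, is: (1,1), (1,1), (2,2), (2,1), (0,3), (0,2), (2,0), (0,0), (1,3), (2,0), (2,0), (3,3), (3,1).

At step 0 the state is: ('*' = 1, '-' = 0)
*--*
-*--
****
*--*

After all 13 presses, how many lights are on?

6

[0] *--*
-*--
****
*--*
[1] **-*
*-*-
*-**
*--*
[2] *--*
-*--
****
*--*
[3] *--*
-**-
*---
*-**
[4] *--*
--*-
-**-
****
[5] *-*-
--**
-**-
****
[6] **-*
---*
-**-
****
[7] **-*
*--*
*-*-
-***
[8] ---*
---*
*-*-
-***
[9] ----
--*-
*-**
-***
[10] ----
*-*-
-***
****
[11] ----
--*-
*-**
-***
[12] ----
--*-
*-*-
-*--
[13] ----
--*-
***-
*-*-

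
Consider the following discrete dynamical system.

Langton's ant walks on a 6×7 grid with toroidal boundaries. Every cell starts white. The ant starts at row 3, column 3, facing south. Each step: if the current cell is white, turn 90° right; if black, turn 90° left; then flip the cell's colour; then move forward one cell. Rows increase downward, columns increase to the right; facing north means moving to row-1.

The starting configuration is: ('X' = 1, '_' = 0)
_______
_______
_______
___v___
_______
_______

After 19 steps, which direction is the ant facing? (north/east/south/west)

east

[0] _______
_______
_______
___v___
_______
_______
[1] _______
_______
_______
__<X___
_______
_______
[2] _______
_______
__^____
__XX___
_______
_______
[3] _______
_______
__X>___
__XX___
_______
_______
[4] _______
_______
__XX___
__Xv___
_______
_______
[5] _______
_______
__XX___
__X_>__
_______
_______
[6] _______
_______
__XX___
__X_X__
____v__
_______
[7] _______
_______
__XX___
__X_X__
___<X__
_______
[8] _______
_______
__XX___
__X^X__
___XX__
_______
[9] _______
_______
__XX___
__XX>__
___XX__
_______
[10] _______
_______
__XX^__
__XX___
___XX__
_______
[11] _______
_______
__XXX>_
__XX___
___XX__
_______
[12] _______
_______
__XXXX_
__XX_v_
___XX__
_______
[13] _______
_______
__XXXX_
__XX<X_
___XX__
_______
[14] _______
_______
__XX^X_
__XXXX_
___XX__
_______
[15] _______
_______
__X<_X_
__XXXX_
___XX__
_______
[16] _______
_______
__X__X_
__XvXX_
___XX__
_______
[17] _______
_______
__X__X_
__X_>X_
___XX__
_______
[18] _______
_______
__X_^X_
__X__X_
___XX__
_______
[19] _______
_______
__X_X>_
__X__X_
___XX__
_______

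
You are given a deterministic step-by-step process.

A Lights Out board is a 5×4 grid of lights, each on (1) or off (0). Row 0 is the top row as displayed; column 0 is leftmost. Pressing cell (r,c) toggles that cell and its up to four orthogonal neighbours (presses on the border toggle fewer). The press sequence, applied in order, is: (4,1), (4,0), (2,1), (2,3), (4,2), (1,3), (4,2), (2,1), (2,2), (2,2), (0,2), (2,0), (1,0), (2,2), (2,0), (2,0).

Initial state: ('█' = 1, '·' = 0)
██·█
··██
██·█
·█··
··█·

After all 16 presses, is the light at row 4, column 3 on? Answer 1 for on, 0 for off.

0

gen 0: ██·█
··██
██·█
·█··
··█·
gen 1: ██·█
··██
██·█
····
██··
gen 2: ██·█
··██
██·█
█···
····
gen 3: ██·█
·███
··██
██··
····
gen 4: ██·█
·██·
····
██·█
····
gen 5: ██·█
·██·
····
████
·███
gen 6: ██··
·█·█
···█
████
·███
gen 7: ██··
·█·█
···█
██·█
····
gen 8: ██··
···█
████
█··█
····
gen 9: ██··
··██
█···
█·██
····
gen 10: ██··
···█
████
█··█
····
gen 11: █·██
··██
████
█··█
····
gen 12: █·██
█·██
··██
···█
····
gen 13: ··██
·███
█·██
···█
····
gen 14: ··██
·█·█
██··
··██
····
gen 15: ··██
██·█
····
█·██
····
gen 16: ··██
·█·█
██··
··██
····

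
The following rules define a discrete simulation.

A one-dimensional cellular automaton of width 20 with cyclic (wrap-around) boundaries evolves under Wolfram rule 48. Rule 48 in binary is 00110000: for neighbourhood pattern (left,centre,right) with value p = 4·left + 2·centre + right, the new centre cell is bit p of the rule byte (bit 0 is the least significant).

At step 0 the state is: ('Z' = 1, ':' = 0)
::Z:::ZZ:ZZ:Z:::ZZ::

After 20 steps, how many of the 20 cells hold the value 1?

5

0) ::Z:::ZZ:ZZ:Z:::ZZ::
1) :::Z::::Z::Z:Z::::Z:
2) ::::Z::::Z::Z:Z::::Z
3) Z::::Z::::Z::Z:Z::::
4) :Z::::Z::::Z::Z:Z:::
5) ::Z::::Z::::Z::Z:Z::
6) :::Z::::Z::::Z::Z:Z:
7) ::::Z::::Z::::Z::Z:Z
8) Z::::Z::::Z::::Z::Z:
9) :Z::::Z::::Z::::Z::Z
10) Z:Z::::Z::::Z::::Z::
11) :Z:Z::::Z::::Z::::Z:
12) ::Z:Z::::Z::::Z::::Z
13) Z::Z:Z::::Z::::Z::::
14) :Z::Z:Z::::Z::::Z:::
15) ::Z::Z:Z::::Z::::Z::
16) :::Z::Z:Z::::Z::::Z:
17) ::::Z::Z:Z::::Z::::Z
18) Z::::Z::Z:Z::::Z::::
19) :Z::::Z::Z:Z::::Z:::
20) ::Z::::Z::Z:Z::::Z::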